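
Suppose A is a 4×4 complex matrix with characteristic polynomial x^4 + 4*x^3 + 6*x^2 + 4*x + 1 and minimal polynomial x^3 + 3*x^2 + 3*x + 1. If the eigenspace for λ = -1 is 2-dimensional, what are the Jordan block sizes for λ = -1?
Block sizes for λ = -1: [3, 1]

Step 1 — from the characteristic polynomial, algebraic multiplicity of λ = -1 is 4. From dim ker(A − (-1)·I) = 2, there are exactly 2 Jordan blocks for λ = -1.
Step 2 — from the minimal polynomial, the factor (x + 1)^3 tells us the largest block for λ = -1 has size 3.
Step 3 — with total size 4, 2 blocks, and largest block 3, the block sizes (in nonincreasing order) are [3, 1].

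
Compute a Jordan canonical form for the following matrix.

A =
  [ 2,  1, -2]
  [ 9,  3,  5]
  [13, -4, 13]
J_3(6)

The characteristic polynomial is
  det(x·I − A) = x^3 - 18*x^2 + 108*x - 216 = (x - 6)^3

Eigenvalues and multiplicities (the geometric multiplicity of λ is n − rank(A − λI), which equals the number of Jordan blocks for λ):
  λ = 6: algebraic multiplicity = 3, geometric multiplicity = 1

Determining the block sizes for each eigenvalue:
  λ = 6: one block (gm = 1), so the single block has size am = 3 → block sizes [3]

Assembling the blocks gives a Jordan form
J =
  [6, 1, 0]
  [0, 6, 1]
  [0, 0, 6]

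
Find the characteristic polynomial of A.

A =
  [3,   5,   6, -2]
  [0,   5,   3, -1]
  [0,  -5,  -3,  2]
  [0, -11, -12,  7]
x^4 - 12*x^3 + 54*x^2 - 108*x + 81

Expanding det(x·I − A) (e.g. by cofactor expansion or by noting that A is similar to its Jordan form J, which has the same characteristic polynomial as A) gives
  χ_A(x) = x^4 - 12*x^3 + 54*x^2 - 108*x + 81
which factors as (x - 3)^4. The eigenvalues (with algebraic multiplicities) are λ = 3 with multiplicity 4.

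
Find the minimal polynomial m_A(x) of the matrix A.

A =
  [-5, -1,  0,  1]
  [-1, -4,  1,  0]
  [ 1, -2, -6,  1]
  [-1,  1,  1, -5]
x^2 + 10*x + 25

The characteristic polynomial is χ_A(x) = (x + 5)^4, so the eigenvalues are known. The minimal polynomial is
  m_A(x) = Π_λ (x − λ)^{k_λ}
where k_λ is the size of the *largest* Jordan block for λ (equivalently, the smallest k with (A − λI)^k v = 0 for every generalised eigenvector v of λ).

  λ = -5: largest Jordan block has size 2, contributing (x + 5)^2

So m_A(x) = (x + 5)^2 = x^2 + 10*x + 25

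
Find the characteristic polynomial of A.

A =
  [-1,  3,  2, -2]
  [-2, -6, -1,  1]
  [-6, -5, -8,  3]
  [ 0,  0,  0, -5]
x^4 + 20*x^3 + 150*x^2 + 500*x + 625

Expanding det(x·I − A) (e.g. by cofactor expansion or by noting that A is similar to its Jordan form J, which has the same characteristic polynomial as A) gives
  χ_A(x) = x^4 + 20*x^3 + 150*x^2 + 500*x + 625
which factors as (x + 5)^4. The eigenvalues (with algebraic multiplicities) are λ = -5 with multiplicity 4.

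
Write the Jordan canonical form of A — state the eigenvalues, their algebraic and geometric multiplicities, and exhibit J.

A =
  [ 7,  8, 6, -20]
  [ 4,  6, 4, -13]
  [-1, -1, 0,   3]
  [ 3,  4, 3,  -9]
J_3(1) ⊕ J_1(1)

The characteristic polynomial is
  det(x·I − A) = x^4 - 4*x^3 + 6*x^2 - 4*x + 1 = (x - 1)^4

Eigenvalues and multiplicities (the geometric multiplicity of λ is n − rank(A − λI), which equals the number of Jordan blocks for λ):
  λ = 1: algebraic multiplicity = 4, geometric multiplicity = 2

Determining the block sizes for each eigenvalue:
  λ = 1: with am = 4 and gm = 2, the partition is not yet determined (e.g. several partitions of 4 into 2 parts exist). Let N = A − (1)·I. Computing rank(N^1) = 2, rank(N^2) = 1, rank(N^3) = 0; the number of blocks of size ≥ j is rank(N^{j−1}) − rank(N^j), giving [2, 1, 1]. So we have 1 block(s) of size 3, 1 block(s) of size 1 → block sizes [3, 1]

Assembling the blocks gives a Jordan form
J =
  [1, 1, 0, 0]
  [0, 1, 1, 0]
  [0, 0, 1, 0]
  [0, 0, 0, 1]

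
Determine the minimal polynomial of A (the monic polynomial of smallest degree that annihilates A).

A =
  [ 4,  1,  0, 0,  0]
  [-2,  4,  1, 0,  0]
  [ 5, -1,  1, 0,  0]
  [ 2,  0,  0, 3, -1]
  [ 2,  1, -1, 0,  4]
x^4 - 13*x^3 + 63*x^2 - 135*x + 108

The characteristic polynomial is χ_A(x) = (x - 4)*(x - 3)^4, so the eigenvalues are known. The minimal polynomial is
  m_A(x) = Π_λ (x − λ)^{k_λ}
where k_λ is the size of the *largest* Jordan block for λ (equivalently, the smallest k with (A − λI)^k v = 0 for every generalised eigenvector v of λ).

  λ = 3: largest Jordan block has size 3, contributing (x − 3)^3
  λ = 4: largest Jordan block has size 1, contributing (x − 4)

So m_A(x) = (x - 4)*(x - 3)^3 = x^4 - 13*x^3 + 63*x^2 - 135*x + 108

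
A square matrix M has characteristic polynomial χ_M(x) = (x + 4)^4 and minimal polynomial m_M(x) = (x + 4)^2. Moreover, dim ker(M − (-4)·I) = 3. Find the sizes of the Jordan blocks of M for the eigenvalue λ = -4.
Block sizes for λ = -4: [2, 1, 1]

Step 1 — from the characteristic polynomial, algebraic multiplicity of λ = -4 is 4. From dim ker(M − (-4)·I) = 3, there are exactly 3 Jordan blocks for λ = -4.
Step 2 — from the minimal polynomial, the factor (x + 4)^2 tells us the largest block for λ = -4 has size 2.
Step 3 — with total size 4, 3 blocks, and largest block 2, the block sizes (in nonincreasing order) are [2, 1, 1].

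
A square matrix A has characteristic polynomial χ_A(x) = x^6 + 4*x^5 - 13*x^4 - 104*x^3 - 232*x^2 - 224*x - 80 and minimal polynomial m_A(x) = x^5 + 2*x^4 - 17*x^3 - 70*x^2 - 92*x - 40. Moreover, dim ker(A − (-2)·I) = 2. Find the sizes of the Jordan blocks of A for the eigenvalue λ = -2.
Block sizes for λ = -2: [3, 1]

Step 1 — from the characteristic polynomial, algebraic multiplicity of λ = -2 is 4. From dim ker(A − (-2)·I) = 2, there are exactly 2 Jordan blocks for λ = -2.
Step 2 — from the minimal polynomial, the factor (x + 2)^3 tells us the largest block for λ = -2 has size 3.
Step 3 — with total size 4, 2 blocks, and largest block 3, the block sizes (in nonincreasing order) are [3, 1].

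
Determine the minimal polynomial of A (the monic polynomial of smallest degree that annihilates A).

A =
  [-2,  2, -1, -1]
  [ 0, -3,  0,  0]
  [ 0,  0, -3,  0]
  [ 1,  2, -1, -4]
x^2 + 6*x + 9

The characteristic polynomial is χ_A(x) = (x + 3)^4, so the eigenvalues are known. The minimal polynomial is
  m_A(x) = Π_λ (x − λ)^{k_λ}
where k_λ is the size of the *largest* Jordan block for λ (equivalently, the smallest k with (A − λI)^k v = 0 for every generalised eigenvector v of λ).

  λ = -3: largest Jordan block has size 2, contributing (x + 3)^2

So m_A(x) = (x + 3)^2 = x^2 + 6*x + 9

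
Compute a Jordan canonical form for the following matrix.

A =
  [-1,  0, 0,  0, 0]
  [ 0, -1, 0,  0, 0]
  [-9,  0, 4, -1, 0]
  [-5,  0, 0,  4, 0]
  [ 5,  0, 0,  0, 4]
J_1(-1) ⊕ J_1(-1) ⊕ J_2(4) ⊕ J_1(4)

The characteristic polynomial is
  det(x·I − A) = x^5 - 10*x^4 + 25*x^3 + 20*x^2 - 80*x - 64 = (x - 4)^3*(x + 1)^2

Eigenvalues and multiplicities (the geometric multiplicity of λ is n − rank(A − λI), which equals the number of Jordan blocks for λ):
  λ = -1: algebraic multiplicity = 2, geometric multiplicity = 2
  λ = 4: algebraic multiplicity = 3, geometric multiplicity = 2

Determining the block sizes for each eigenvalue:
  λ = -1: gm = am = 2, so every block has size 1 → block sizes [1, 1]
  λ = 4: 2 blocks summing to 3 forces exactly one block of size 2 and the rest size 1 → block sizes [2, 1]

Assembling the blocks gives a Jordan form
J =
  [-1,  0, 0, 0, 0]
  [ 0, -1, 0, 0, 0]
  [ 0,  0, 4, 1, 0]
  [ 0,  0, 0, 4, 0]
  [ 0,  0, 0, 0, 4]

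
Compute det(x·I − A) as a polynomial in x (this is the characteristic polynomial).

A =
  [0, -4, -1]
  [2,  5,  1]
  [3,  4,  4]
x^3 - 9*x^2 + 27*x - 27

Expanding det(x·I − A) (e.g. by cofactor expansion or by noting that A is similar to its Jordan form J, which has the same characteristic polynomial as A) gives
  χ_A(x) = x^3 - 9*x^2 + 27*x - 27
which factors as (x - 3)^3. The eigenvalues (with algebraic multiplicities) are λ = 3 with multiplicity 3.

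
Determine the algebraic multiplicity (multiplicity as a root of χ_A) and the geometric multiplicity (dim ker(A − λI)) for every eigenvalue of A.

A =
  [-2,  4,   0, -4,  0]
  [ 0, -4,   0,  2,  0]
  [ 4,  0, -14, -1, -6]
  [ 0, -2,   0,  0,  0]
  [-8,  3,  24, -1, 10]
λ = -2: alg = 5, geom = 3

Step 1 — factor the characteristic polynomial to read off the algebraic multiplicities:
  χ_A(x) = (x + 2)^5

Step 2 — compute geometric multiplicities via the rank-nullity identity g(λ) = n − rank(A − λI):
  rank(A − (-2)·I) = 2, so dim ker(A − (-2)·I) = n − 2 = 3

Summary:
  λ = -2: algebraic multiplicity = 5, geometric multiplicity = 3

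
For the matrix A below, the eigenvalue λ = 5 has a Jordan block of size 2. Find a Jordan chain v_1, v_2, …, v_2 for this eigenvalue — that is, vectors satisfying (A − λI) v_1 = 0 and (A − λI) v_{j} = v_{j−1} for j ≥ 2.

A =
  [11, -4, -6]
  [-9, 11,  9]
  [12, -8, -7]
A Jordan chain for λ = 5 of length 2:
v_1 = (6, -9, 12)ᵀ
v_2 = (1, 0, 0)ᵀ

Let N = A − (5)·I. We want v_2 with N^2 v_2 = 0 but N^1 v_2 ≠ 0; then v_{j-1} := N · v_j for j = 2, …, 2.

Pick v_2 = (1, 0, 0)ᵀ.
Then v_1 = N · v_2 = (6, -9, 12)ᵀ.

Sanity check: (A − (5)·I) v_1 = (0, 0, 0)ᵀ = 0. ✓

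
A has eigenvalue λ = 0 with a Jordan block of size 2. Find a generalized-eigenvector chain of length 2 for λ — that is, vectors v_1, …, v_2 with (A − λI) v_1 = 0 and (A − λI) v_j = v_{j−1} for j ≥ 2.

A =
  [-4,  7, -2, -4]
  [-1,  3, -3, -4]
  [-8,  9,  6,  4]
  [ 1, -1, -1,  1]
A Jordan chain for λ = 0 of length 2:
v_1 = (3, 2, 1, 0)ᵀ
v_2 = (1, 1, 0, 0)ᵀ

Let N = A − (0)·I. We want v_2 with N^2 v_2 = 0 but N^1 v_2 ≠ 0; then v_{j-1} := N · v_j for j = 2, …, 2.

Pick v_2 = (1, 1, 0, 0)ᵀ.
Then v_1 = N · v_2 = (3, 2, 1, 0)ᵀ.

Sanity check: (A − (0)·I) v_1 = (0, 0, 0, 0)ᵀ = 0. ✓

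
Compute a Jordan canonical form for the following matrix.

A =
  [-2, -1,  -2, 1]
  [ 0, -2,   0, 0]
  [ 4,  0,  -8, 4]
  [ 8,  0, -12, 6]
J_2(-2) ⊕ J_1(-2) ⊕ J_1(0)

The characteristic polynomial is
  det(x·I − A) = x^4 + 6*x^3 + 12*x^2 + 8*x = x*(x + 2)^3

Eigenvalues and multiplicities (the geometric multiplicity of λ is n − rank(A − λI), which equals the number of Jordan blocks for λ):
  λ = -2: algebraic multiplicity = 3, geometric multiplicity = 2
  λ = 0: algebraic multiplicity = 1, geometric multiplicity = 1

Determining the block sizes for each eigenvalue:
  λ = -2: 2 blocks summing to 3 forces exactly one block of size 2 and the rest size 1 → block sizes [2, 1]
  λ = 0: one block (gm = 1), so the single block has size am = 1 → block sizes [1]

Assembling the blocks gives a Jordan form
J =
  [-2,  1,  0, 0]
  [ 0, -2,  0, 0]
  [ 0,  0, -2, 0]
  [ 0,  0,  0, 0]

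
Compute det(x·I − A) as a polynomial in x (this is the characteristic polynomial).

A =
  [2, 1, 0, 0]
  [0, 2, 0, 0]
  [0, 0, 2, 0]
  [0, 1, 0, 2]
x^4 - 8*x^3 + 24*x^2 - 32*x + 16

Expanding det(x·I − A) (e.g. by cofactor expansion or by noting that A is similar to its Jordan form J, which has the same characteristic polynomial as A) gives
  χ_A(x) = x^4 - 8*x^3 + 24*x^2 - 32*x + 16
which factors as (x - 2)^4. The eigenvalues (with algebraic multiplicities) are λ = 2 with multiplicity 4.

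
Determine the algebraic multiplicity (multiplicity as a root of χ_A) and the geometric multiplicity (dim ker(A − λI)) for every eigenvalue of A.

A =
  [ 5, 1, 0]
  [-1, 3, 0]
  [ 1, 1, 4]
λ = 4: alg = 3, geom = 2

Step 1 — factor the characteristic polynomial to read off the algebraic multiplicities:
  χ_A(x) = (x - 4)^3

Step 2 — compute geometric multiplicities via the rank-nullity identity g(λ) = n − rank(A − λI):
  rank(A − (4)·I) = 1, so dim ker(A − (4)·I) = n − 1 = 2

Summary:
  λ = 4: algebraic multiplicity = 3, geometric multiplicity = 2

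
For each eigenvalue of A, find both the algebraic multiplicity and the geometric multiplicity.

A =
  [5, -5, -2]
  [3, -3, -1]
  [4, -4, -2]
λ = 0: alg = 3, geom = 1

Step 1 — factor the characteristic polynomial to read off the algebraic multiplicities:
  χ_A(x) = x^3

Step 2 — compute geometric multiplicities via the rank-nullity identity g(λ) = n − rank(A − λI):
  rank(A − (0)·I) = 2, so dim ker(A − (0)·I) = n − 2 = 1

Summary:
  λ = 0: algebraic multiplicity = 3, geometric multiplicity = 1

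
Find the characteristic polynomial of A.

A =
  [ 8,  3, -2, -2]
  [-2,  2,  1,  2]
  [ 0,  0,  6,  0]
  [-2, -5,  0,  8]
x^4 - 24*x^3 + 216*x^2 - 864*x + 1296

Expanding det(x·I − A) (e.g. by cofactor expansion or by noting that A is similar to its Jordan form J, which has the same characteristic polynomial as A) gives
  χ_A(x) = x^4 - 24*x^3 + 216*x^2 - 864*x + 1296
which factors as (x - 6)^4. The eigenvalues (with algebraic multiplicities) are λ = 6 with multiplicity 4.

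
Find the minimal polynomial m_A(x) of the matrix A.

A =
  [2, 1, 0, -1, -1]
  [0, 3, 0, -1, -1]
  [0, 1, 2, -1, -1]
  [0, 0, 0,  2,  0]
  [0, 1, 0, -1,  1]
x^2 - 4*x + 4

The characteristic polynomial is χ_A(x) = (x - 2)^5, so the eigenvalues are known. The minimal polynomial is
  m_A(x) = Π_λ (x − λ)^{k_λ}
where k_λ is the size of the *largest* Jordan block for λ (equivalently, the smallest k with (A − λI)^k v = 0 for every generalised eigenvector v of λ).

  λ = 2: largest Jordan block has size 2, contributing (x − 2)^2

So m_A(x) = (x - 2)^2 = x^2 - 4*x + 4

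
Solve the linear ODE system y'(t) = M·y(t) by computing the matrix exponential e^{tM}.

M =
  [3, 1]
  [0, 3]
e^{tM} =
  [exp(3*t), t*exp(3*t)]
  [0, exp(3*t)]

Strategy: write M = P · J · P⁻¹ where J is a Jordan canonical form, so e^{tM} = P · e^{tJ} · P⁻¹, and e^{tJ} can be computed block-by-block.

M has Jordan form
J =
  [3, 1]
  [0, 3]
(up to reordering of blocks).

Per-block formulas:
  For a 2×2 Jordan block J_2(3): exp(t · J_2(3)) = e^(3t)·(I + t·N), where N is the 2×2 nilpotent shift.

After assembling e^{tJ} and conjugating by P, we get:

e^{tM} =
  [exp(3*t), t*exp(3*t)]
  [0, exp(3*t)]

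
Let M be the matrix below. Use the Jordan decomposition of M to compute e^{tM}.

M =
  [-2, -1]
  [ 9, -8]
e^{tM} =
  [3*t*exp(-5*t) + exp(-5*t), -t*exp(-5*t)]
  [9*t*exp(-5*t), -3*t*exp(-5*t) + exp(-5*t)]

Strategy: write M = P · J · P⁻¹ where J is a Jordan canonical form, so e^{tM} = P · e^{tJ} · P⁻¹, and e^{tJ} can be computed block-by-block.

M has Jordan form
J =
  [-5,  1]
  [ 0, -5]
(up to reordering of blocks).

Per-block formulas:
  For a 2×2 Jordan block J_2(-5): exp(t · J_2(-5)) = e^(-5t)·(I + t·N), where N is the 2×2 nilpotent shift.

After assembling e^{tJ} and conjugating by P, we get:

e^{tM} =
  [3*t*exp(-5*t) + exp(-5*t), -t*exp(-5*t)]
  [9*t*exp(-5*t), -3*t*exp(-5*t) + exp(-5*t)]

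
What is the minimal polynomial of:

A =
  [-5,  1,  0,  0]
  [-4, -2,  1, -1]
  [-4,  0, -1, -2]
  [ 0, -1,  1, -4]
x^3 + 9*x^2 + 27*x + 27

The characteristic polynomial is χ_A(x) = (x + 3)^4, so the eigenvalues are known. The minimal polynomial is
  m_A(x) = Π_λ (x − λ)^{k_λ}
where k_λ is the size of the *largest* Jordan block for λ (equivalently, the smallest k with (A − λI)^k v = 0 for every generalised eigenvector v of λ).

  λ = -3: largest Jordan block has size 3, contributing (x + 3)^3

So m_A(x) = (x + 3)^3 = x^3 + 9*x^2 + 27*x + 27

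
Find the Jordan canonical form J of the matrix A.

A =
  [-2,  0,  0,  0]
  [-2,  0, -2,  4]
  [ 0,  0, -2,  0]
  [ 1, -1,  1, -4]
J_2(-2) ⊕ J_1(-2) ⊕ J_1(-2)

The characteristic polynomial is
  det(x·I − A) = x^4 + 8*x^3 + 24*x^2 + 32*x + 16 = (x + 2)^4

Eigenvalues and multiplicities (the geometric multiplicity of λ is n − rank(A − λI), which equals the number of Jordan blocks for λ):
  λ = -2: algebraic multiplicity = 4, geometric multiplicity = 3

Determining the block sizes for each eigenvalue:
  λ = -2: 3 blocks summing to 4 forces exactly one block of size 2 and the rest size 1 → block sizes [2, 1, 1]

Assembling the blocks gives a Jordan form
J =
  [-2,  1,  0,  0]
  [ 0, -2,  0,  0]
  [ 0,  0, -2,  0]
  [ 0,  0,  0, -2]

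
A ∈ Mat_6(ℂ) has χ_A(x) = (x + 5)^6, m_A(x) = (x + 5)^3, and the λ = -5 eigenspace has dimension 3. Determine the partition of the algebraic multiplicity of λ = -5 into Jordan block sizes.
Block sizes for λ = -5: [3, 2, 1]

Step 1 — from the characteristic polynomial, algebraic multiplicity of λ = -5 is 6. From dim ker(A − (-5)·I) = 3, there are exactly 3 Jordan blocks for λ = -5.
Step 2 — from the minimal polynomial, the factor (x + 5)^3 tells us the largest block for λ = -5 has size 3.
Step 3 — with total size 6, 3 blocks, and largest block 3, the block sizes (in nonincreasing order) are [3, 2, 1].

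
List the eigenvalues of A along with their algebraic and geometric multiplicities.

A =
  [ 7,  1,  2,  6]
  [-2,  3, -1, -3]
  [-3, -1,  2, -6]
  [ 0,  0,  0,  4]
λ = 4: alg = 4, geom = 2

Step 1 — factor the characteristic polynomial to read off the algebraic multiplicities:
  χ_A(x) = (x - 4)^4

Step 2 — compute geometric multiplicities via the rank-nullity identity g(λ) = n − rank(A − λI):
  rank(A − (4)·I) = 2, so dim ker(A − (4)·I) = n − 2 = 2

Summary:
  λ = 4: algebraic multiplicity = 4, geometric multiplicity = 2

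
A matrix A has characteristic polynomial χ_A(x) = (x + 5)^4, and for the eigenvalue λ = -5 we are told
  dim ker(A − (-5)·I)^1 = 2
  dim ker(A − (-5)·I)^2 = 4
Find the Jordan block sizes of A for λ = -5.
Block sizes for λ = -5: [2, 2]

From the dimensions of kernels of powers, the number of Jordan blocks of size at least j is d_j − d_{j−1} where d_j = dim ker(N^j) (with d_0 = 0). Computing the differences gives [2, 2].
The number of blocks of size exactly k is (#blocks of size ≥ k) − (#blocks of size ≥ k + 1), so the partition is: 2 block(s) of size 2.
In nonincreasing order the block sizes are [2, 2].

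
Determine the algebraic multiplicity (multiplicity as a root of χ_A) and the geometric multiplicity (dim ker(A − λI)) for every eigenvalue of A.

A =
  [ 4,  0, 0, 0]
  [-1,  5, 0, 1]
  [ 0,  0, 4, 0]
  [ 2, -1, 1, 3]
λ = 4: alg = 4, geom = 2

Step 1 — factor the characteristic polynomial to read off the algebraic multiplicities:
  χ_A(x) = (x - 4)^4

Step 2 — compute geometric multiplicities via the rank-nullity identity g(λ) = n − rank(A − λI):
  rank(A − (4)·I) = 2, so dim ker(A − (4)·I) = n − 2 = 2

Summary:
  λ = 4: algebraic multiplicity = 4, geometric multiplicity = 2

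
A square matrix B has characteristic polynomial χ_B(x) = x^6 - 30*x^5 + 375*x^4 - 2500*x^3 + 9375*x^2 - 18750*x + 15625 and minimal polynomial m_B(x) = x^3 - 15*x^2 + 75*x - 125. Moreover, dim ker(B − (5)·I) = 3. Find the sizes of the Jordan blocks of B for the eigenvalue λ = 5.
Block sizes for λ = 5: [3, 2, 1]

Step 1 — from the characteristic polynomial, algebraic multiplicity of λ = 5 is 6. From dim ker(B − (5)·I) = 3, there are exactly 3 Jordan blocks for λ = 5.
Step 2 — from the minimal polynomial, the factor (x − 5)^3 tells us the largest block for λ = 5 has size 3.
Step 3 — with total size 6, 3 blocks, and largest block 3, the block sizes (in nonincreasing order) are [3, 2, 1].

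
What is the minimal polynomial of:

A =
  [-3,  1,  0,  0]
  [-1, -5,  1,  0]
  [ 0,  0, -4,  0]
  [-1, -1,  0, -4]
x^3 + 12*x^2 + 48*x + 64

The characteristic polynomial is χ_A(x) = (x + 4)^4, so the eigenvalues are known. The minimal polynomial is
  m_A(x) = Π_λ (x − λ)^{k_λ}
where k_λ is the size of the *largest* Jordan block for λ (equivalently, the smallest k with (A − λI)^k v = 0 for every generalised eigenvector v of λ).

  λ = -4: largest Jordan block has size 3, contributing (x + 4)^3

So m_A(x) = (x + 4)^3 = x^3 + 12*x^2 + 48*x + 64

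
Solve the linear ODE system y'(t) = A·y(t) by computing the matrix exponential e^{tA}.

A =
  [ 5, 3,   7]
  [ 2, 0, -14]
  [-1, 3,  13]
e^{tA} =
  [-t*exp(6*t) + exp(6*t), 3*t*exp(6*t), 7*t*exp(6*t)]
  [2*t*exp(6*t), -6*t*exp(6*t) + exp(6*t), -14*t*exp(6*t)]
  [-t*exp(6*t), 3*t*exp(6*t), 7*t*exp(6*t) + exp(6*t)]

Strategy: write A = P · J · P⁻¹ where J is a Jordan canonical form, so e^{tA} = P · e^{tJ} · P⁻¹, and e^{tJ} can be computed block-by-block.

A has Jordan form
J =
  [6, 1, 0]
  [0, 6, 0]
  [0, 0, 6]
(up to reordering of blocks).

Per-block formulas:
  For a 1×1 block at λ = 6: exp(t · [6]) = [e^(6t)].
  For a 2×2 Jordan block J_2(6): exp(t · J_2(6)) = e^(6t)·(I + t·N), where N is the 2×2 nilpotent shift.

After assembling e^{tJ} and conjugating by P, we get:

e^{tA} =
  [-t*exp(6*t) + exp(6*t), 3*t*exp(6*t), 7*t*exp(6*t)]
  [2*t*exp(6*t), -6*t*exp(6*t) + exp(6*t), -14*t*exp(6*t)]
  [-t*exp(6*t), 3*t*exp(6*t), 7*t*exp(6*t) + exp(6*t)]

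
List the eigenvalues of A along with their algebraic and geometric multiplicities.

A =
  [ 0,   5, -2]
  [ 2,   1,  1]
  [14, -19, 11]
λ = 4: alg = 3, geom = 1

Step 1 — factor the characteristic polynomial to read off the algebraic multiplicities:
  χ_A(x) = (x - 4)^3

Step 2 — compute geometric multiplicities via the rank-nullity identity g(λ) = n − rank(A − λI):
  rank(A − (4)·I) = 2, so dim ker(A − (4)·I) = n − 2 = 1

Summary:
  λ = 4: algebraic multiplicity = 3, geometric multiplicity = 1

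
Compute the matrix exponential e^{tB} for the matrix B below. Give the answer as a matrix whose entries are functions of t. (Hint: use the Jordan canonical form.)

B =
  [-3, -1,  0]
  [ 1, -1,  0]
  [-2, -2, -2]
e^{tB} =
  [-t*exp(-2*t) + exp(-2*t), -t*exp(-2*t), 0]
  [t*exp(-2*t), t*exp(-2*t) + exp(-2*t), 0]
  [-2*t*exp(-2*t), -2*t*exp(-2*t), exp(-2*t)]

Strategy: write B = P · J · P⁻¹ where J is a Jordan canonical form, so e^{tB} = P · e^{tJ} · P⁻¹, and e^{tJ} can be computed block-by-block.

B has Jordan form
J =
  [-2,  1,  0]
  [ 0, -2,  0]
  [ 0,  0, -2]
(up to reordering of blocks).

Per-block formulas:
  For a 1×1 block at λ = -2: exp(t · [-2]) = [e^(-2t)].
  For a 2×2 Jordan block J_2(-2): exp(t · J_2(-2)) = e^(-2t)·(I + t·N), where N is the 2×2 nilpotent shift.

After assembling e^{tJ} and conjugating by P, we get:

e^{tB} =
  [-t*exp(-2*t) + exp(-2*t), -t*exp(-2*t), 0]
  [t*exp(-2*t), t*exp(-2*t) + exp(-2*t), 0]
  [-2*t*exp(-2*t), -2*t*exp(-2*t), exp(-2*t)]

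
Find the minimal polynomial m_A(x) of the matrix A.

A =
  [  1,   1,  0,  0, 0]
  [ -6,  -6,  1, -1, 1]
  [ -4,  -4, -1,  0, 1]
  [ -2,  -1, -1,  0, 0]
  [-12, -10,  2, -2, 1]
x^3 + 3*x^2 + 3*x + 1

The characteristic polynomial is χ_A(x) = (x + 1)^5, so the eigenvalues are known. The minimal polynomial is
  m_A(x) = Π_λ (x − λ)^{k_λ}
where k_λ is the size of the *largest* Jordan block for λ (equivalently, the smallest k with (A − λI)^k v = 0 for every generalised eigenvector v of λ).

  λ = -1: largest Jordan block has size 3, contributing (x + 1)^3

So m_A(x) = (x + 1)^3 = x^3 + 3*x^2 + 3*x + 1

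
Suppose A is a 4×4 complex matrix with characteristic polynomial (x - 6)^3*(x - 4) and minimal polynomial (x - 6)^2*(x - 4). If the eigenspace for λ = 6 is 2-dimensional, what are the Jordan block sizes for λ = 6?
Block sizes for λ = 6: [2, 1]

Step 1 — from the characteristic polynomial, algebraic multiplicity of λ = 6 is 3. From dim ker(A − (6)·I) = 2, there are exactly 2 Jordan blocks for λ = 6.
Step 2 — from the minimal polynomial, the factor (x − 6)^2 tells us the largest block for λ = 6 has size 2.
Step 3 — with total size 3, 2 blocks, and largest block 2, the block sizes (in nonincreasing order) are [2, 1].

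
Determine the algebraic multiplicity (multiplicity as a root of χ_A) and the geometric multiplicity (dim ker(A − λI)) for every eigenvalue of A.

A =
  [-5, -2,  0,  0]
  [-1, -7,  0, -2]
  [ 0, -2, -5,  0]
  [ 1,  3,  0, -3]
λ = -5: alg = 4, geom = 2

Step 1 — factor the characteristic polynomial to read off the algebraic multiplicities:
  χ_A(x) = (x + 5)^4

Step 2 — compute geometric multiplicities via the rank-nullity identity g(λ) = n − rank(A − λI):
  rank(A − (-5)·I) = 2, so dim ker(A − (-5)·I) = n − 2 = 2

Summary:
  λ = -5: algebraic multiplicity = 4, geometric multiplicity = 2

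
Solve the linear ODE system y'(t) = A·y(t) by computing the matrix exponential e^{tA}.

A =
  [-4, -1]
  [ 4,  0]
e^{tA} =
  [-2*t*exp(-2*t) + exp(-2*t), -t*exp(-2*t)]
  [4*t*exp(-2*t), 2*t*exp(-2*t) + exp(-2*t)]

Strategy: write A = P · J · P⁻¹ where J is a Jordan canonical form, so e^{tA} = P · e^{tJ} · P⁻¹, and e^{tJ} can be computed block-by-block.

A has Jordan form
J =
  [-2,  1]
  [ 0, -2]
(up to reordering of blocks).

Per-block formulas:
  For a 2×2 Jordan block J_2(-2): exp(t · J_2(-2)) = e^(-2t)·(I + t·N), where N is the 2×2 nilpotent shift.

After assembling e^{tJ} and conjugating by P, we get:

e^{tA} =
  [-2*t*exp(-2*t) + exp(-2*t), -t*exp(-2*t)]
  [4*t*exp(-2*t), 2*t*exp(-2*t) + exp(-2*t)]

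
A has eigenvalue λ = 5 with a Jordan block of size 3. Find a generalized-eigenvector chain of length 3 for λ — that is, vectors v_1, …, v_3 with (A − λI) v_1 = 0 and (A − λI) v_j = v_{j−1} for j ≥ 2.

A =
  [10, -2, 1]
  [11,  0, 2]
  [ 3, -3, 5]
A Jordan chain for λ = 5 of length 3:
v_1 = (6, 6, -18)ᵀ
v_2 = (5, 11, 3)ᵀ
v_3 = (1, 0, 0)ᵀ

Let N = A − (5)·I. We want v_3 with N^3 v_3 = 0 but N^2 v_3 ≠ 0; then v_{j-1} := N · v_j for j = 3, …, 2.

Pick v_3 = (1, 0, 0)ᵀ.
Then v_2 = N · v_3 = (5, 11, 3)ᵀ.
Then v_1 = N · v_2 = (6, 6, -18)ᵀ.

Sanity check: (A − (5)·I) v_1 = (0, 0, 0)ᵀ = 0. ✓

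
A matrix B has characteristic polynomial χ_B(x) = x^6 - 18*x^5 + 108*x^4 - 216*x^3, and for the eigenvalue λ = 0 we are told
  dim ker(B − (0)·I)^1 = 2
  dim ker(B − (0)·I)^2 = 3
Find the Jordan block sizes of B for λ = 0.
Block sizes for λ = 0: [2, 1]

From the dimensions of kernels of powers, the number of Jordan blocks of size at least j is d_j − d_{j−1} where d_j = dim ker(N^j) (with d_0 = 0). Computing the differences gives [2, 1].
The number of blocks of size exactly k is (#blocks of size ≥ k) − (#blocks of size ≥ k + 1), so the partition is: 1 block(s) of size 1, 1 block(s) of size 2.
In nonincreasing order the block sizes are [2, 1].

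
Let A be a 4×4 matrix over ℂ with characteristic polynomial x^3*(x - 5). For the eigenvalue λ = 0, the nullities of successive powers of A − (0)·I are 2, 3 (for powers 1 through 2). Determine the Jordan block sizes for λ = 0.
Block sizes for λ = 0: [2, 1]

From the dimensions of kernels of powers, the number of Jordan blocks of size at least j is d_j − d_{j−1} where d_j = dim ker(N^j) (with d_0 = 0). Computing the differences gives [2, 1].
The number of blocks of size exactly k is (#blocks of size ≥ k) − (#blocks of size ≥ k + 1), so the partition is: 1 block(s) of size 1, 1 block(s) of size 2.
In nonincreasing order the block sizes are [2, 1].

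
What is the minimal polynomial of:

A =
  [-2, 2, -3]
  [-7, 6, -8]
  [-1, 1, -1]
x^3 - 3*x^2 + 3*x - 1

The characteristic polynomial is χ_A(x) = (x - 1)^3, so the eigenvalues are known. The minimal polynomial is
  m_A(x) = Π_λ (x − λ)^{k_λ}
where k_λ is the size of the *largest* Jordan block for λ (equivalently, the smallest k with (A − λI)^k v = 0 for every generalised eigenvector v of λ).

  λ = 1: largest Jordan block has size 3, contributing (x − 1)^3

So m_A(x) = (x - 1)^3 = x^3 - 3*x^2 + 3*x - 1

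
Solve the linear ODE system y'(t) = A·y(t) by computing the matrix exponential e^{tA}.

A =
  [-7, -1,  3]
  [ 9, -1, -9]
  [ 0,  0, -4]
e^{tA} =
  [-3*t*exp(-4*t) + exp(-4*t), -t*exp(-4*t), 3*t*exp(-4*t)]
  [9*t*exp(-4*t), 3*t*exp(-4*t) + exp(-4*t), -9*t*exp(-4*t)]
  [0, 0, exp(-4*t)]

Strategy: write A = P · J · P⁻¹ where J is a Jordan canonical form, so e^{tA} = P · e^{tJ} · P⁻¹, and e^{tJ} can be computed block-by-block.

A has Jordan form
J =
  [-4,  1,  0]
  [ 0, -4,  0]
  [ 0,  0, -4]
(up to reordering of blocks).

Per-block formulas:
  For a 1×1 block at λ = -4: exp(t · [-4]) = [e^(-4t)].
  For a 2×2 Jordan block J_2(-4): exp(t · J_2(-4)) = e^(-4t)·(I + t·N), where N is the 2×2 nilpotent shift.

After assembling e^{tJ} and conjugating by P, we get:

e^{tA} =
  [-3*t*exp(-4*t) + exp(-4*t), -t*exp(-4*t), 3*t*exp(-4*t)]
  [9*t*exp(-4*t), 3*t*exp(-4*t) + exp(-4*t), -9*t*exp(-4*t)]
  [0, 0, exp(-4*t)]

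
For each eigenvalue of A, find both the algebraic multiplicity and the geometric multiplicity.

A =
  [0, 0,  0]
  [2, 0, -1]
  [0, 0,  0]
λ = 0: alg = 3, geom = 2

Step 1 — factor the characteristic polynomial to read off the algebraic multiplicities:
  χ_A(x) = x^3

Step 2 — compute geometric multiplicities via the rank-nullity identity g(λ) = n − rank(A − λI):
  rank(A − (0)·I) = 1, so dim ker(A − (0)·I) = n − 1 = 2

Summary:
  λ = 0: algebraic multiplicity = 3, geometric multiplicity = 2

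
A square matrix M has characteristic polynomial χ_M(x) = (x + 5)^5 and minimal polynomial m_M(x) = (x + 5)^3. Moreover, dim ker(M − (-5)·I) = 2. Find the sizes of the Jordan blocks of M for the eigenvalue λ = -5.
Block sizes for λ = -5: [3, 2]

Step 1 — from the characteristic polynomial, algebraic multiplicity of λ = -5 is 5. From dim ker(M − (-5)·I) = 2, there are exactly 2 Jordan blocks for λ = -5.
Step 2 — from the minimal polynomial, the factor (x + 5)^3 tells us the largest block for λ = -5 has size 3.
Step 3 — with total size 5, 2 blocks, and largest block 3, the block sizes (in nonincreasing order) are [3, 2].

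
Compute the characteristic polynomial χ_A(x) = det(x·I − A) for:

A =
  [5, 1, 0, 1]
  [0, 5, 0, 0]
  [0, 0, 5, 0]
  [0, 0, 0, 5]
x^4 - 20*x^3 + 150*x^2 - 500*x + 625

Expanding det(x·I − A) (e.g. by cofactor expansion or by noting that A is similar to its Jordan form J, which has the same characteristic polynomial as A) gives
  χ_A(x) = x^4 - 20*x^3 + 150*x^2 - 500*x + 625
which factors as (x - 5)^4. The eigenvalues (with algebraic multiplicities) are λ = 5 with multiplicity 4.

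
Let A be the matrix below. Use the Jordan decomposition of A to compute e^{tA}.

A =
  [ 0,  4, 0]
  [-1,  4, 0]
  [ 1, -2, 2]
e^{tA} =
  [-2*t*exp(2*t) + exp(2*t), 4*t*exp(2*t), 0]
  [-t*exp(2*t), 2*t*exp(2*t) + exp(2*t), 0]
  [t*exp(2*t), -2*t*exp(2*t), exp(2*t)]

Strategy: write A = P · J · P⁻¹ where J is a Jordan canonical form, so e^{tA} = P · e^{tJ} · P⁻¹, and e^{tJ} can be computed block-by-block.

A has Jordan form
J =
  [2, 1, 0]
  [0, 2, 0]
  [0, 0, 2]
(up to reordering of blocks).

Per-block formulas:
  For a 2×2 Jordan block J_2(2): exp(t · J_2(2)) = e^(2t)·(I + t·N), where N is the 2×2 nilpotent shift.
  For a 1×1 block at λ = 2: exp(t · [2]) = [e^(2t)].

After assembling e^{tJ} and conjugating by P, we get:

e^{tA} =
  [-2*t*exp(2*t) + exp(2*t), 4*t*exp(2*t), 0]
  [-t*exp(2*t), 2*t*exp(2*t) + exp(2*t), 0]
  [t*exp(2*t), -2*t*exp(2*t), exp(2*t)]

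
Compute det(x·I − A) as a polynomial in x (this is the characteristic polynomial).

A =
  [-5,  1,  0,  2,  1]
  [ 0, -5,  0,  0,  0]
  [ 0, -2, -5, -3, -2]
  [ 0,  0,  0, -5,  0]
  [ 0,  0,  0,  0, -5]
x^5 + 25*x^4 + 250*x^3 + 1250*x^2 + 3125*x + 3125

Expanding det(x·I − A) (e.g. by cofactor expansion or by noting that A is similar to its Jordan form J, which has the same characteristic polynomial as A) gives
  χ_A(x) = x^5 + 25*x^4 + 250*x^3 + 1250*x^2 + 3125*x + 3125
which factors as (x + 5)^5. The eigenvalues (with algebraic multiplicities) are λ = -5 with multiplicity 5.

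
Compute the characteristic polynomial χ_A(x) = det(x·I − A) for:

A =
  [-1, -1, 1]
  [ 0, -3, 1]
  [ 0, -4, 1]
x^3 + 3*x^2 + 3*x + 1

Expanding det(x·I − A) (e.g. by cofactor expansion or by noting that A is similar to its Jordan form J, which has the same characteristic polynomial as A) gives
  χ_A(x) = x^3 + 3*x^2 + 3*x + 1
which factors as (x + 1)^3. The eigenvalues (with algebraic multiplicities) are λ = -1 with multiplicity 3.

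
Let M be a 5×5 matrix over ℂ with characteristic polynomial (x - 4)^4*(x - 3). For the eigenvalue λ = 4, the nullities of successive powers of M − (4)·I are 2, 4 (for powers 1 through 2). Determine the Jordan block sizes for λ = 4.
Block sizes for λ = 4: [2, 2]

From the dimensions of kernels of powers, the number of Jordan blocks of size at least j is d_j − d_{j−1} where d_j = dim ker(N^j) (with d_0 = 0). Computing the differences gives [2, 2].
The number of blocks of size exactly k is (#blocks of size ≥ k) − (#blocks of size ≥ k + 1), so the partition is: 2 block(s) of size 2.
In nonincreasing order the block sizes are [2, 2].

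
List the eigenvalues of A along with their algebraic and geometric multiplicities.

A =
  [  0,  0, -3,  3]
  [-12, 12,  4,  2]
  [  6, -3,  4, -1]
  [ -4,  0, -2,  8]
λ = 6: alg = 4, geom = 2

Step 1 — factor the characteristic polynomial to read off the algebraic multiplicities:
  χ_A(x) = (x - 6)^4

Step 2 — compute geometric multiplicities via the rank-nullity identity g(λ) = n − rank(A − λI):
  rank(A − (6)·I) = 2, so dim ker(A − (6)·I) = n − 2 = 2

Summary:
  λ = 6: algebraic multiplicity = 4, geometric multiplicity = 2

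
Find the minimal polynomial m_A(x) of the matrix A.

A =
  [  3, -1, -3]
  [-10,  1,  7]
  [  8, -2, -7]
x^3 + 3*x^2 + 3*x + 1

The characteristic polynomial is χ_A(x) = (x + 1)^3, so the eigenvalues are known. The minimal polynomial is
  m_A(x) = Π_λ (x − λ)^{k_λ}
where k_λ is the size of the *largest* Jordan block for λ (equivalently, the smallest k with (A − λI)^k v = 0 for every generalised eigenvector v of λ).

  λ = -1: largest Jordan block has size 3, contributing (x + 1)^3

So m_A(x) = (x + 1)^3 = x^3 + 3*x^2 + 3*x + 1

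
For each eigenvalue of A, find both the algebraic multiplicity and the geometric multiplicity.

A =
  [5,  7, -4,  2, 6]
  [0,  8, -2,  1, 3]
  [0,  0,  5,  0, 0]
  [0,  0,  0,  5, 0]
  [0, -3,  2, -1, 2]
λ = 5: alg = 5, geom = 3

Step 1 — factor the characteristic polynomial to read off the algebraic multiplicities:
  χ_A(x) = (x - 5)^5

Step 2 — compute geometric multiplicities via the rank-nullity identity g(λ) = n − rank(A − λI):
  rank(A − (5)·I) = 2, so dim ker(A − (5)·I) = n − 2 = 3

Summary:
  λ = 5: algebraic multiplicity = 5, geometric multiplicity = 3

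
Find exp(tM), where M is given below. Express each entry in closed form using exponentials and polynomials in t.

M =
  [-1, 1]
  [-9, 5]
e^{tM} =
  [-3*t*exp(2*t) + exp(2*t), t*exp(2*t)]
  [-9*t*exp(2*t), 3*t*exp(2*t) + exp(2*t)]

Strategy: write M = P · J · P⁻¹ where J is a Jordan canonical form, so e^{tM} = P · e^{tJ} · P⁻¹, and e^{tJ} can be computed block-by-block.

M has Jordan form
J =
  [2, 1]
  [0, 2]
(up to reordering of blocks).

Per-block formulas:
  For a 2×2 Jordan block J_2(2): exp(t · J_2(2)) = e^(2t)·(I + t·N), where N is the 2×2 nilpotent shift.

After assembling e^{tJ} and conjugating by P, we get:

e^{tM} =
  [-3*t*exp(2*t) + exp(2*t), t*exp(2*t)]
  [-9*t*exp(2*t), 3*t*exp(2*t) + exp(2*t)]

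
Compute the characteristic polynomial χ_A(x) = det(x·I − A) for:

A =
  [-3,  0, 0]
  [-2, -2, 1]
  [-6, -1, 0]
x^3 + 5*x^2 + 7*x + 3

Expanding det(x·I − A) (e.g. by cofactor expansion or by noting that A is similar to its Jordan form J, which has the same characteristic polynomial as A) gives
  χ_A(x) = x^3 + 5*x^2 + 7*x + 3
which factors as (x + 1)^2*(x + 3). The eigenvalues (with algebraic multiplicities) are λ = -3 with multiplicity 1, λ = -1 with multiplicity 2.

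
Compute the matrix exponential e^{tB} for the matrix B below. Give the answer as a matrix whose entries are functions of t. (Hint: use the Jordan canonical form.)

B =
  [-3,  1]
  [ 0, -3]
e^{tB} =
  [exp(-3*t), t*exp(-3*t)]
  [0, exp(-3*t)]

Strategy: write B = P · J · P⁻¹ where J is a Jordan canonical form, so e^{tB} = P · e^{tJ} · P⁻¹, and e^{tJ} can be computed block-by-block.

B has Jordan form
J =
  [-3,  1]
  [ 0, -3]
(up to reordering of blocks).

Per-block formulas:
  For a 2×2 Jordan block J_2(-3): exp(t · J_2(-3)) = e^(-3t)·(I + t·N), where N is the 2×2 nilpotent shift.

After assembling e^{tJ} and conjugating by P, we get:

e^{tB} =
  [exp(-3*t), t*exp(-3*t)]
  [0, exp(-3*t)]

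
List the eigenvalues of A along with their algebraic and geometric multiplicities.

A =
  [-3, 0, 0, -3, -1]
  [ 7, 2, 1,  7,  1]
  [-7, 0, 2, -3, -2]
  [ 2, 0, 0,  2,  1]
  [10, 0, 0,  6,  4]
λ = -1: alg = 1, geom = 1; λ = 2: alg = 4, geom = 2

Step 1 — factor the characteristic polynomial to read off the algebraic multiplicities:
  χ_A(x) = (x - 2)^4*(x + 1)

Step 2 — compute geometric multiplicities via the rank-nullity identity g(λ) = n − rank(A − λI):
  rank(A − (-1)·I) = 4, so dim ker(A − (-1)·I) = n − 4 = 1
  rank(A − (2)·I) = 3, so dim ker(A − (2)·I) = n − 3 = 2

Summary:
  λ = -1: algebraic multiplicity = 1, geometric multiplicity = 1
  λ = 2: algebraic multiplicity = 4, geometric multiplicity = 2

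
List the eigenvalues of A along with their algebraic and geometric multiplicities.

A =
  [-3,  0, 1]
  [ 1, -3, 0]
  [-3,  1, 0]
λ = -2: alg = 3, geom = 1

Step 1 — factor the characteristic polynomial to read off the algebraic multiplicities:
  χ_A(x) = (x + 2)^3

Step 2 — compute geometric multiplicities via the rank-nullity identity g(λ) = n − rank(A − λI):
  rank(A − (-2)·I) = 2, so dim ker(A − (-2)·I) = n − 2 = 1

Summary:
  λ = -2: algebraic multiplicity = 3, geometric multiplicity = 1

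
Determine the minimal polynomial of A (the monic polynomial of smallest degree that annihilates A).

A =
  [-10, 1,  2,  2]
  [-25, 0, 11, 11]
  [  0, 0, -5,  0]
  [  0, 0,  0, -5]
x^3 + 15*x^2 + 75*x + 125

The characteristic polynomial is χ_A(x) = (x + 5)^4, so the eigenvalues are known. The minimal polynomial is
  m_A(x) = Π_λ (x − λ)^{k_λ}
where k_λ is the size of the *largest* Jordan block for λ (equivalently, the smallest k with (A − λI)^k v = 0 for every generalised eigenvector v of λ).

  λ = -5: largest Jordan block has size 3, contributing (x + 5)^3

So m_A(x) = (x + 5)^3 = x^3 + 15*x^2 + 75*x + 125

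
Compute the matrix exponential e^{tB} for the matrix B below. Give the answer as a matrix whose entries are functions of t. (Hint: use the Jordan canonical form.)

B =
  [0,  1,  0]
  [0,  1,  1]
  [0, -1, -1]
e^{tB} =
  [1, t^2/2 + t, t^2/2]
  [0, t + 1, t]
  [0, -t, 1 - t]

Strategy: write B = P · J · P⁻¹ where J is a Jordan canonical form, so e^{tB} = P · e^{tJ} · P⁻¹, and e^{tJ} can be computed block-by-block.

B has Jordan form
J =
  [0, 1, 0]
  [0, 0, 1]
  [0, 0, 0]
(up to reordering of blocks).

Per-block formulas:
  For a 3×3 Jordan block J_3(0): exp(t · J_3(0)) = e^(0t)·(I + t·N + (t^2/2)·N^2), where N is the 3×3 nilpotent shift.

After assembling e^{tJ} and conjugating by P, we get:

e^{tB} =
  [1, t^2/2 + t, t^2/2]
  [0, t + 1, t]
  [0, -t, 1 - t]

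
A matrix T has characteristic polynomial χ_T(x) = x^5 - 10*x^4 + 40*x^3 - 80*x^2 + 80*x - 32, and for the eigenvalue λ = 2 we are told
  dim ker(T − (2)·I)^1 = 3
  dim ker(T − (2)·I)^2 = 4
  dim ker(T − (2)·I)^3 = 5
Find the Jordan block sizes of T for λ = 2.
Block sizes for λ = 2: [3, 1, 1]

From the dimensions of kernels of powers, the number of Jordan blocks of size at least j is d_j − d_{j−1} where d_j = dim ker(N^j) (with d_0 = 0). Computing the differences gives [3, 1, 1].
The number of blocks of size exactly k is (#blocks of size ≥ k) − (#blocks of size ≥ k + 1), so the partition is: 2 block(s) of size 1, 1 block(s) of size 3.
In nonincreasing order the block sizes are [3, 1, 1].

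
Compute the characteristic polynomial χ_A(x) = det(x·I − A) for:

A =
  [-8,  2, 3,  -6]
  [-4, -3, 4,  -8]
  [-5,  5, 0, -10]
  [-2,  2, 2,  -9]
x^4 + 20*x^3 + 150*x^2 + 500*x + 625

Expanding det(x·I − A) (e.g. by cofactor expansion or by noting that A is similar to its Jordan form J, which has the same characteristic polynomial as A) gives
  χ_A(x) = x^4 + 20*x^3 + 150*x^2 + 500*x + 625
which factors as (x + 5)^4. The eigenvalues (with algebraic multiplicities) are λ = -5 with multiplicity 4.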